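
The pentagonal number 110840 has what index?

Set n(3n−1)/2 = 110840, giving 3n² − n − 221680 = 0.
The discriminant is 1 + 24·110840 = 2660161, and √2660161 = 1631.
So n = (1 + 1631) / 6 = 1632/6 = 272.
Check: 272·(3·272 − 1)/2 = 110840. ✓

272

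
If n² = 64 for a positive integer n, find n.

We need n² = 64, so n = √64 = 8.
Check: 8² = 64. ✓

8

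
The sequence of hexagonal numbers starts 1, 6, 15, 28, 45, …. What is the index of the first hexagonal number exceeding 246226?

352

Solve n(2n−1) > 246226 for integer n.
The largest n with value ≤ 246226 is 351 (since 246051 ≤ 246226 < 247456), so the first above is n = 352, value 247456.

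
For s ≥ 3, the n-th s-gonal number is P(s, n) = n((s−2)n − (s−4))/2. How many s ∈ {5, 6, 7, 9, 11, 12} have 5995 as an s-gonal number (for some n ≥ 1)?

s = 5: P(5, 63) = 5922 and P(5, 64) = 6112; 5995 is not s-gonal.
s = 6: P(6, 55) = 5995. ✓
s = 7: P(7, 49) = 5929 and P(7, 50) = 6175; 5995 is not s-gonal.
s = 9: P(9, 41) = 5781 and P(9, 42) = 6069; 5995 is not s-gonal.
s = 11: P(11, 36) = 5706 and P(11, 37) = 6031; 5995 is not s-gonal.
s = 12: P(12, 35) = 5985 and P(12, 36) = 6336; 5995 is not s-gonal.
Hits: s ∈ {6} → 1.

1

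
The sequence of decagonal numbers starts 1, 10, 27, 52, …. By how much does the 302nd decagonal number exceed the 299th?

302·(4·302 − 3) = 363910 and 299·(4·299 − 3) = 356707.
Difference: 363910 − 356707 = 7203.

7203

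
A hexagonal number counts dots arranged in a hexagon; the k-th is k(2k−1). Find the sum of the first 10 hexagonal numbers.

715

Σ i(2i−1) = 2Σi² − Σi over i = 1..10.
Σi = 55 and Σi² = 385.
2·385 − 1·55 = 715.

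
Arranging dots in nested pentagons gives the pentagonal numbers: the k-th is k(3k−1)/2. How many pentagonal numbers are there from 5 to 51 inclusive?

5

The n-th pentagonal number is n(3n−1)/2.
Smallest index with value ≥ 5: n = 2 (giving 5).
Largest index with value ≤ 51: n = 6 (giving 51).
Indices 2 through 6: 5 terms.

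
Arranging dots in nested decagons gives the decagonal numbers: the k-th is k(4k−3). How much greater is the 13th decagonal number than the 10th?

267

13·(4·13 − 3) = 637 and 10·(4·10 − 3) = 370.
Difference: 637 − 370 = 267.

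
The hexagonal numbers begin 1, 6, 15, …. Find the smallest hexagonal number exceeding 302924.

303810

Solve n(2n−1) > 302924 for integer n.
The largest n with value ≤ 302924 is 389 (since 302253 ≤ 302924 < 303810), so the first above is n = 390, value 303810.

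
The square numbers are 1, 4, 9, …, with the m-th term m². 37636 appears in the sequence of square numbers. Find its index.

194

We need n² = 37636, so n = √37636 = 194.
Check: 194² = 37636. ✓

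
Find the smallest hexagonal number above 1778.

Solve n(2n−1) > 1778 for integer n.
The largest n with value ≤ 1778 is 30 (since 1770 ≤ 1778 < 1891), so the first above is n = 31, value 1891.

1891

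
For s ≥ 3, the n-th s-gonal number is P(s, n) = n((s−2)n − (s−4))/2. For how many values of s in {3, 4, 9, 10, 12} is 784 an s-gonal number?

s = 3: P(3, 39) = 780 and P(3, 40) = 820; 784 is not s-gonal.
s = 4: P(4, 28) = 784. ✓
s = 9: P(9, 15) = 750 and P(9, 16) = 856; 784 is not s-gonal.
s = 10: P(10, 14) = 742 and P(10, 15) = 855; 784 is not s-gonal.
s = 12: P(12, 12) = 672 and P(12, 13) = 793; 784 is not s-gonal.
Hits: s ∈ {4} → 1.

1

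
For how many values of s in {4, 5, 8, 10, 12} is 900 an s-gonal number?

s = 4: P(4, 30) = 900. ✓
s = 5: P(5, 24) = 852 and P(5, 25) = 925; 900 is not s-gonal.
s = 8: P(8, 17) = 833 and P(8, 18) = 936; 900 is not s-gonal.
s = 10: P(10, 15) = 855 and P(10, 16) = 976; 900 is not s-gonal.
s = 12: P(12, 13) = 793 and P(12, 14) = 924; 900 is not s-gonal.
Hits: s ∈ {4} → 1.

1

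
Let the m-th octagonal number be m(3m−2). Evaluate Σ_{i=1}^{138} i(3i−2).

2637525

Σ i(3i−2) = 3Σi² − 2Σi over i = 1..138.
Σi = 9591 and Σi² = 885569.
3·885569 − 2·9591 = 2637525.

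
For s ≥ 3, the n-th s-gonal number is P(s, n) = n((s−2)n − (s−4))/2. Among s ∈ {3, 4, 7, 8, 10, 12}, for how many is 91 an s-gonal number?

s = 3: P(3, 13) = 91. ✓
s = 4: P(4, 9) = 81 and P(4, 10) = 100; 91 is not s-gonal.
s = 7: P(7, 6) = 81 and P(7, 7) = 112; 91 is not s-gonal.
s = 8: P(8, 5) = 65 and P(8, 6) = 96; 91 is not s-gonal.
s = 10: P(10, 5) = 85 and P(10, 6) = 126; 91 is not s-gonal.
s = 12: P(12, 4) = 64 and P(12, 5) = 105; 91 is not s-gonal.
Hits: s ∈ {3} → 1.

1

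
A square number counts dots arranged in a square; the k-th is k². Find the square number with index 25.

625

The 25th square number is n² with n = 25.
25² = 625.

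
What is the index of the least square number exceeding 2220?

Solve n² > 2220 for integer n.
The largest n with value ≤ 2220 is 47 (since 2209 ≤ 2220 < 2304), so the first above is n = 48, value 2304.

48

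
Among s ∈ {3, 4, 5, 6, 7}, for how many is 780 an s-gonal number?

s = 3: P(3, 39) = 780. ✓
s = 4: P(4, 27) = 729 and P(4, 28) = 784; 780 is not s-gonal.
s = 5: P(5, 22) = 715 and P(5, 23) = 782; 780 is not s-gonal.
s = 6: P(6, 20) = 780. ✓
s = 7: P(7, 17) = 697 and P(7, 18) = 783; 780 is not s-gonal.
Hits: s ∈ {3, 6} → 2.

2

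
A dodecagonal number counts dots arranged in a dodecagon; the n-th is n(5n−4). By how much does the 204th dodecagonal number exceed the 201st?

6063

204·(5·204 − 4) = 207264 and 201·(5·201 − 4) = 201201.
Difference: 207264 − 201201 = 6063.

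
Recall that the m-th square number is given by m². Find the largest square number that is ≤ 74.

64

Solve n² ≤ 74 for integer n.
n = 8 gives 64 ≤ 74, while n = 9 gives 81 > 74; so the answer is 64.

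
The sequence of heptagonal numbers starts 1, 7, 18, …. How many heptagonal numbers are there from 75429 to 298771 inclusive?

The n-th heptagonal number is n(5n−3)/2.
Smallest index with value ≥ 75429: n = 174 (giving 75429).
Largest index with value ≤ 298771: n = 346 (giving 298771).
Indices 174 through 346: 173 terms.

173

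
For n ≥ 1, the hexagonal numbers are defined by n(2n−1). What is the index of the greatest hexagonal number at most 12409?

Solve n(2n−1) ≤ 12409 for integer n.
n = 79 gives 12403 ≤ 12409, while n = 80 gives 12720 > 12409; so the answer is index 79.

79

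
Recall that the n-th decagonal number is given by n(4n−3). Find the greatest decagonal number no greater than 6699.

6601

Solve n(4n−3) ≤ 6699 for integer n.
n = 41 gives 6601 ≤ 6699, while n = 42 gives 6930 > 6699; so the answer is 6601.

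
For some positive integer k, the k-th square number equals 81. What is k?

We need n² = 81, so n = √81 = 9.

9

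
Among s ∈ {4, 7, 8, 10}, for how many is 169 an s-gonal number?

s = 4: P(4, 13) = 169. ✓
s = 7: P(7, 8) = 148 and P(7, 9) = 189; 169 is not s-gonal.
s = 8: P(8, 7) = 133 and P(8, 8) = 176; 169 is not s-gonal.
s = 10: P(10, 6) = 126 and P(10, 7) = 175; 169 is not s-gonal.
Hits: s ∈ {4} → 1.

1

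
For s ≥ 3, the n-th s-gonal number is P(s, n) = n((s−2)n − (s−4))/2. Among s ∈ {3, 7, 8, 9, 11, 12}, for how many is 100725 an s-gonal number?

2

s = 3: P(3, 448) = 100576 and P(3, 449) = 101025; 100725 is not s-gonal.
s = 7: P(7, 201) = 100701 and P(7, 202) = 101707; 100725 is not s-gonal.
s = 8: P(8, 183) = 100101 and P(8, 184) = 101200; 100725 is not s-gonal.
s = 9: P(9, 170) = 100725. ✓
s = 11: P(11, 150) = 100725. ✓
s = 12: P(12, 142) = 100252 and P(12, 143) = 101673; 100725 is not s-gonal.
Hits: s ∈ {9, 11} → 2.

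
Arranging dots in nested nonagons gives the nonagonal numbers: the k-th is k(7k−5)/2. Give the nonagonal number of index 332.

384954

The 332nd nonagonal number is n(7n−5)/2 with n = 332.
332·(7·332 − 5)/2 = 332·2319/2 = 384954.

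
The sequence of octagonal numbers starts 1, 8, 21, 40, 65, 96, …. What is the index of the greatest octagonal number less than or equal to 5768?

Solve n(3n−2) ≤ 5768 for integer n.
n = 44 gives 5720 ≤ 5768, while n = 45 gives 5985 > 5768; so the answer is index 44.

44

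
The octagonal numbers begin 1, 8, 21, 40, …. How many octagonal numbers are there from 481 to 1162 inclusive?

8

The n-th octagonal number is n(3n−2).
Smallest index with value ≥ 481: n = 13 (giving 481).
Largest index with value ≤ 1162: n = 20 (giving 1160).
Indices 13 through 20: 8 terms.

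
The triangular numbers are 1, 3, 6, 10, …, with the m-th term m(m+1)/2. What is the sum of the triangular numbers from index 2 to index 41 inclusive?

12340

Σ i(i+1)/2 = (Σi² + Σi) / 2 over i = 2..41.
Σi = 861 − 1 = 860 and Σi² = 23821 − 1 = 23820.
(1·23820 + 1·860) / 2 = 24680/2 = 12340.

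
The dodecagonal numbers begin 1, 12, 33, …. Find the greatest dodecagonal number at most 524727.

523584

Solve n(5n−4) ≤ 524727 for integer n.
n = 324 gives 523584 ≤ 524727, while n = 325 gives 526825 > 524727; so the answer is 523584.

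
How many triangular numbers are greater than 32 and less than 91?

5

The n-th triangular number is n(n+1)/2.
Smallest index with value > 32: n = 8 (giving 36).
Largest index with value < 91: n = 12 (giving 78).
Indices 8 through 12: 5 terms.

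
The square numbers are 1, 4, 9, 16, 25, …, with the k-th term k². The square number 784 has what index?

28

We need n² = 784, so n = √784 = 28.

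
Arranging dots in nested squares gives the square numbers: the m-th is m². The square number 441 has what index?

We need n² = 441, so n = √441 = 21.

21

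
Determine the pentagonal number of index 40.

40·(3·40 − 1)/2 = 40·119/2 = 2380.

2380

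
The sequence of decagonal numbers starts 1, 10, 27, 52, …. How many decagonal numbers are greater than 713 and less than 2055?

The n-th decagonal number is n(4n−3).
Smallest index with value > 713: n = 14 (giving 742).
Largest index with value < 2055: n = 23 (giving 2047).
Indices 14 through 23: 10 terms.

10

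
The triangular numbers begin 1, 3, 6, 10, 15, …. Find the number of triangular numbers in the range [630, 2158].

31

The n-th triangular number is n(n+1)/2.
Smallest index with value ≥ 630: n = 35 (giving 630).
Largest index with value ≤ 2158: n = 65 (giving 2145).
Indices 35 through 65: 31 terms.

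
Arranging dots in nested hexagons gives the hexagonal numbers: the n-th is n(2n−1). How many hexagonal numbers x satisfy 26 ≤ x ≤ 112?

4

The n-th hexagonal number is n(2n−1).
Smallest index with value ≥ 26: n = 4 (giving 28).
Largest index with value ≤ 112: n = 7 (giving 91).
Indices 4 through 7: 4 terms.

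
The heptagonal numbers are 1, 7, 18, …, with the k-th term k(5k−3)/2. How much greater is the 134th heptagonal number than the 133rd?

Consecutive heptagonal numbers differ by 5n − 4: here 5·134 − 4 = 666.

666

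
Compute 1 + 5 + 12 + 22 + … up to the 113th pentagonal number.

727833

Σ i(3i−1)/2 = (3Σi² − Σi) / 2 over i = 1..113.
Σi = 6441 and Σi² = 487369.
(3·487369 − 1·6441) / 2 = 1455666/2 = 727833.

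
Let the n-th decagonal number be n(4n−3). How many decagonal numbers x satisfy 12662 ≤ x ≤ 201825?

The n-th decagonal number is n(4n−3).
Smallest index with value ≥ 12662: n = 57 (giving 12825).
Largest index with value ≤ 201825: n = 225 (giving 201825).
Indices 57 through 225: 169 terms.

169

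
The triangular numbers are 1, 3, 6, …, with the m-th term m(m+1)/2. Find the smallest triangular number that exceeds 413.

435

Solve n(n+1)/2 > 413 for integer n.
The largest n with value ≤ 413 is 28 (since 406 ≤ 413 < 435), so the first above is n = 29, value 435.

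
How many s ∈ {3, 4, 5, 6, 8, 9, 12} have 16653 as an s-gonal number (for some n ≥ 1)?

1

s = 3: P(3, 182) = 16653. ✓
s = 4: P(4, 129) = 16641 and P(4, 130) = 16900; 16653 is not s-gonal.
s = 5: P(5, 105) = 16485 and P(5, 106) = 16801; 16653 is not s-gonal.
s = 6: P(6, 91) = 16471 and P(6, 92) = 16836; 16653 is not s-gonal.
s = 8: P(8, 74) = 16280 and P(8, 75) = 16725; 16653 is not s-gonal.
s = 9: P(9, 69) = 16491 and P(9, 70) = 16975; 16653 is not s-gonal.
s = 12: P(12, 58) = 16588 and P(12, 59) = 17169; 16653 is not s-gonal.
Hits: s ∈ {3} → 1.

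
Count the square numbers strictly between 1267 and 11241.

71

The n-th square number is n².
Smallest index with value > 1267: n = 36 (giving 1296).
Largest index with value < 11241: n = 106 (giving 11236).
Indices 36 through 106: 71 terms.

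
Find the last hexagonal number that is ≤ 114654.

114003

Solve n(2n−1) ≤ 114654 for integer n.
n = 239 gives 114003 ≤ 114654, while n = 240 gives 114960 > 114654; so the answer is 114003.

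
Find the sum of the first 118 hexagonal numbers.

Σ i(2i−1) = 2Σi² − Σi over i = 1..118.
Σi = 7021 and Σi² = 554659.
2·554659 − 1·7021 = 1102297.

1102297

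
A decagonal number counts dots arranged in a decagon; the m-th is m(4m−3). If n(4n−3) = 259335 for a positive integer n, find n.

Set n(4n−3) = 259335, giving 4n² − 3n − 259335 = 0.
So n = (3 + 2037) / 8 = 2040/8 = 255.

255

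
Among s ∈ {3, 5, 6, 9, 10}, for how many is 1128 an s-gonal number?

2

s = 3: P(3, 47) = 1128. ✓
s = 5: P(5, 27) = 1080 and P(5, 28) = 1162; 1128 is not s-gonal.
s = 6: P(6, 24) = 1128. ✓
s = 9: P(9, 18) = 1089 and P(9, 19) = 1216; 1128 is not s-gonal.
s = 10: P(10, 17) = 1105 and P(10, 18) = 1242; 1128 is not s-gonal.
Hits: s ∈ {3, 6} → 2.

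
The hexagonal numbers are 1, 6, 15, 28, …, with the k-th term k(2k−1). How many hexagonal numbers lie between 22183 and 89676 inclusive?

The n-th hexagonal number is n(2n−1).
Smallest index with value ≥ 22183: n = 106 (giving 22366).
Largest index with value ≤ 89676: n = 212 (giving 89676).
Indices 106 through 212: 107 terms.

107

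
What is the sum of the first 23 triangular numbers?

Σ i(i+1)/2 = (Σi² + Σi) / 2 over i = 1..23.
Σi = 276 and Σi² = 4324.
(1·4324 + 1·276) / 2 = 4600/2 = 2300.

2300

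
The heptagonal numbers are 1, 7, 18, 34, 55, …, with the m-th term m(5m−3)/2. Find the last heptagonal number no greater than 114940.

114169

Solve n(5n−3)/2 ≤ 114940 for integer n.
n = 214 gives 114169 ≤ 114940, while n = 215 gives 115240 > 114940; so the answer is 114169.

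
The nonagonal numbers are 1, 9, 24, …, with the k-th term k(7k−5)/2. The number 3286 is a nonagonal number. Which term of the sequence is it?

31

Set n(7n−5)/2 = 3286, giving 7n² − 5n − 6572 = 0.
The discriminant is 25 + 56·3286 = 184041, and √184041 = 429.
So n = (5 + 429) / 14 = 434/14 = 31.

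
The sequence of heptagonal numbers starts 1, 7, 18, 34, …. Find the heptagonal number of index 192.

91872

The 192nd heptagonal number is n(5n−3)/2 with n = 192.
192·(5·192 − 3)/2 = 192·957/2 = 91872.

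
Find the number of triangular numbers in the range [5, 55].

8

The n-th triangular number is n(n+1)/2.
Smallest index with value ≥ 5: n = 3 (giving 6).
Largest index with value ≤ 55: n = 10 (giving 55).
Indices 3 through 10: 8 terms.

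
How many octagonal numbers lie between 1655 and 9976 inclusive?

The n-th octagonal number is n(3n−2).
Smallest index with value ≥ 1655: n = 24 (giving 1680).
Largest index with value ≤ 9976: n = 58 (giving 9976).
Indices 24 through 58: 35 terms.

35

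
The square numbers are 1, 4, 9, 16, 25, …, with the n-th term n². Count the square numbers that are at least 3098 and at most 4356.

11

The n-th square number is n².
Smallest index with value ≥ 3098: n = 56 (giving 3136).
Largest index with value ≤ 4356: n = 66 (giving 4356).
Indices 56 through 66: 11 terms.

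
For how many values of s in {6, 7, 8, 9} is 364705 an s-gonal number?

1

s = 6: P(6, 427) = 364231 and P(6, 428) = 365940; 364705 is not s-gonal.
s = 7: P(7, 382) = 364237 and P(7, 383) = 366148; 364705 is not s-gonal.
s = 8: P(8, 349) = 364705. ✓
s = 9: P(9, 323) = 364344 and P(9, 324) = 366606; 364705 is not s-gonal.
Hits: s ∈ {8} → 1.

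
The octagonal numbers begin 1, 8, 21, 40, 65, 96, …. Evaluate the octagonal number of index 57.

The 57th octagonal number is n(3n−2) with n = 57.
57·(3·57 − 2) = 57·169 = 9633.

9633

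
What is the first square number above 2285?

Solve n² > 2285 for integer n.
The largest n with value ≤ 2285 is 47 (since 2209 ≤ 2285 < 2304), so the first above is n = 48, value 2304.

2304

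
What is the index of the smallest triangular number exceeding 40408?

Solve n(n+1)/2 > 40408 for integer n.
The largest n with value ≤ 40408 is 283 (since 40186 ≤ 40408 < 40470), so the first above is n = 284, value 40470.

284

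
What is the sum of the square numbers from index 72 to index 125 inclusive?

Σ_{i=72}^{125} i² = 658875 − 121836 = 537039.

537039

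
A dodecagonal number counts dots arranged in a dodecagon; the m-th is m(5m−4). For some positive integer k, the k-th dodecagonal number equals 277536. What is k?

Set n(5n−4) = 277536, giving 5n² − 4n − 277536 = 0.
The discriminant is 16 + 20·277536 = 5550736, and √5550736 = 2356.
So n = (4 + 2356) / 10 = 2360/10 = 236.
Check: 236·(5·236 − 4) = 277536. ✓

236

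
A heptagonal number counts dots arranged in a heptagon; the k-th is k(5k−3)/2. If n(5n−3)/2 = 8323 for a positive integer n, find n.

Set n(5n−3)/2 = 8323, giving 5n² − 3n − 16646 = 0.
The discriminant is 9 + 40·8323 = 332929, and √332929 = 577.
So n = (3 + 577) / 10 = 580/10 = 58.
Check: 58·(5·58 − 3)/2 = 8323. ✓

58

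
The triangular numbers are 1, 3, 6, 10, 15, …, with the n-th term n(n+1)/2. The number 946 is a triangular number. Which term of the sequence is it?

Set n(n+1)/2 = 946, giving n² + n − 1892 = 0.
So n = (-1 + 87) / 2 = 86/2 = 43.

43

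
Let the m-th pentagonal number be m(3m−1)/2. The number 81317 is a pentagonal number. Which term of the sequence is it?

233

Set n(3n−1)/2 = 81317, giving 3n² − n − 162634 = 0.
The discriminant is 1 + 24·81317 = 1951609, and √1951609 = 1397.
So n = (1 + 1397) / 6 = 1398/6 = 233.
Check: 233·(3·233 − 1)/2 = 81317. ✓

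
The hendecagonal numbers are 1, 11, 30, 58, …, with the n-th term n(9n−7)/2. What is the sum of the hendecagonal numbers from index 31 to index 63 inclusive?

Σ i(9i−7)/2 = (9Σi² − 7Σi) / 2 over i = 31..63.
Σi = 2016 − 465 = 1551 and Σi² = 85344 − 9455 = 75889.
(9·75889 − 7·1551) / 2 = 672144/2 = 336072.

336072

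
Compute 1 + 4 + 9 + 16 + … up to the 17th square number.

1785

Σ_{i=1}^{17} i² = 17·18·35/6 = 1785.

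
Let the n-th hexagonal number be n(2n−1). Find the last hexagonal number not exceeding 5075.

4950

Solve n(2n−1) ≤ 5075 for integer n.
n = 50 gives 4950 ≤ 5075, while n = 51 gives 5151 > 5075; so the answer is 4950.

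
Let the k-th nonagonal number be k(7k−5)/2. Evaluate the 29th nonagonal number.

2871

The 29th nonagonal number is n(7n−5)/2 with n = 29.
29·(7·29 − 5)/2 = 29·198/2 = 29·99 = 2871.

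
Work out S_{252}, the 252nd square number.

63504

The 252nd square number is n² with n = 252.
252² = 63504.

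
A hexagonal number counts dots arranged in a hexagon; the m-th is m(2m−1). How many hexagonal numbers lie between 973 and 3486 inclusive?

The n-th hexagonal number is n(2n−1).
Smallest index with value ≥ 973: n = 23 (giving 1035).
Largest index with value ≤ 3486: n = 42 (giving 3486).
Indices 23 through 42: 20 terms.

20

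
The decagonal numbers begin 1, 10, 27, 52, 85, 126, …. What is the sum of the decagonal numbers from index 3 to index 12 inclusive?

2355

Σ i(4i−3) = 4Σi² − 3Σi over i = 3..12.
Σi = 78 − 3 = 75 and Σi² = 650 − 5 = 645.
4·645 − 3·75 = 2355.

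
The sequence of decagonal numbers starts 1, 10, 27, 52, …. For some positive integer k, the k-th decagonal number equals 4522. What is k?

34

Set n(4n−3) = 4522, giving 4n² − 3n − 4522 = 0.
So n = (3 + 269) / 8 = 272/8 = 34.
Check: 34·(4·34 − 3) = 4522. ✓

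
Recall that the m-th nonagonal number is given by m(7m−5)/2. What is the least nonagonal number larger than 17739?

Solve n(7n−5)/2 > 17739 for integer n.
The largest n with value ≤ 17739 is 71 (since 17466 ≤ 17739 < 17964), so the first above is n = 72, value 17964.

17964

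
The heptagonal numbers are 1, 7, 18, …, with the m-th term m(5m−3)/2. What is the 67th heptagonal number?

11122

67·(5·67 − 3)/2 = 67·332/2 = 67·166 = 11122.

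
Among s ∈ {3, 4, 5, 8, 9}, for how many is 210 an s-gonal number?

2

s = 3: P(3, 20) = 210. ✓
s = 4: P(4, 14) = 196 and P(4, 15) = 225; 210 is not s-gonal.
s = 5: P(5, 12) = 210. ✓
s = 8: P(8, 8) = 176 and P(8, 9) = 225; 210 is not s-gonal.
s = 9: P(9, 8) = 204 and P(9, 9) = 261; 210 is not s-gonal.
Hits: s ∈ {3, 5} → 2.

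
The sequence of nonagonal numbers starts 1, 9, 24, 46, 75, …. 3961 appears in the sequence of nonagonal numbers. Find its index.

34

Set n(7n−5)/2 = 3961, giving 7n² − 5n − 7922 = 0.
The discriminant is 25 + 56·3961 = 221841, and √221841 = 471.
So n = (5 + 471) / 14 = 476/14 = 34.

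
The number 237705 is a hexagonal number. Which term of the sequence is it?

345

Set n(2n−1) = 237705, giving 2n² − n − 237705 = 0.
So n = (1 + 1379) / 4 = 1380/4 = 345.
Check: 345·(2·345 − 1) = 237705. ✓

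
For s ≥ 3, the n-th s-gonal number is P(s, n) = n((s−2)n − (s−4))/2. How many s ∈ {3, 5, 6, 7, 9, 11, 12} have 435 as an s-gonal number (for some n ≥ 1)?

s = 3: P(3, 29) = 435. ✓
s = 5: P(5, 17) = 425 and P(5, 18) = 477; 435 is not s-gonal.
s = 6: P(6, 15) = 435. ✓
s = 7: P(7, 13) = 403 and P(7, 14) = 469; 435 is not s-gonal.
s = 9: P(9, 11) = 396 and P(9, 12) = 474; 435 is not s-gonal.
s = 11: P(11, 10) = 415 and P(11, 11) = 506; 435 is not s-gonal.
s = 12: P(12, 9) = 369 and P(12, 10) = 460; 435 is not s-gonal.
Hits: s ∈ {3, 6} → 2.

2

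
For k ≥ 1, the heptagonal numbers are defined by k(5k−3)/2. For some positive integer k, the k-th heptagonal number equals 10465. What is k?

Set n(5n−3)/2 = 10465, giving 5n² − 3n − 20930 = 0.
The discriminant is 9 + 40·10465 = 418609, and √418609 = 647.
So n = (3 + 647) / 10 = 650/10 = 65.
Check: 65·(5·65 − 3)/2 = 10465. ✓

65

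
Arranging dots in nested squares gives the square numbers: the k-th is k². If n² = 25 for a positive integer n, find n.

We need n² = 25, so n = √25 = 5.

5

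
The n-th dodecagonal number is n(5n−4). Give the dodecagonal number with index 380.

720480

The 380th dodecagonal number is n(5n−4) with n = 380.
380·(5·380 − 4) = 380·1896 = 720480.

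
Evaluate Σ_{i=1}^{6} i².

Σ_{i=1}^{6} i² = 6·7·13/6 = 91.

91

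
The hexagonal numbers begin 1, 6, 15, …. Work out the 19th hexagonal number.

703

The 19th hexagonal number is n(2n−1) with n = 19.
19·(2·19 − 1) = 19·37 = 703.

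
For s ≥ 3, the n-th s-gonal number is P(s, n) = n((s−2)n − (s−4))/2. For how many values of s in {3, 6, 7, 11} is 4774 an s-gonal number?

1

s = 3: P(3, 97) = 4753 and P(3, 98) = 4851; 4774 is not s-gonal.
s = 6: P(6, 49) = 4753 and P(6, 50) = 4950; 4774 is not s-gonal.
s = 7: P(7, 44) = 4774. ✓
s = 11: P(11, 32) = 4496 and P(11, 33) = 4785; 4774 is not s-gonal.
Hits: s ∈ {7} → 1.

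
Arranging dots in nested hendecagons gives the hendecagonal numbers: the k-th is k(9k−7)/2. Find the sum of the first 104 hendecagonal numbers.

Σ i(9i−7)/2 = (9Σi² − 7Σi) / 2 over i = 1..104.
Σi = 5460 and Σi² = 380380.
(9·380380 − 7·5460) / 2 = 3385200/2 = 1692600.

1692600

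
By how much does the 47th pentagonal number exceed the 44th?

408

47·(3·47 − 1)/2 = 3290 and 44·(3·44 − 1)/2 = 2882.
Difference: 3290 − 2882 = 408.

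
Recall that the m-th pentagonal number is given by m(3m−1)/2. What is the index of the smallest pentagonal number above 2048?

Solve n(3n−1)/2 > 2048 for integer n.
The largest n with value ≤ 2048 is 37 (since 2035 ≤ 2048 < 2147), so the first above is n = 38, value 2147.

38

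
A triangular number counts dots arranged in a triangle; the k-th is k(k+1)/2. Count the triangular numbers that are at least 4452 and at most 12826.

66

The n-th triangular number is n(n+1)/2.
Smallest index with value ≥ 4452: n = 94 (giving 4465).
Largest index with value ≤ 12826: n = 159 (giving 12720).
Indices 94 through 159: 66 terms.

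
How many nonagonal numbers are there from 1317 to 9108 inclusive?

The n-th nonagonal number is n(7n−5)/2.
Smallest index with value ≥ 1317: n = 20 (giving 1350).
Largest index with value ≤ 9108: n = 51 (giving 8976).
Indices 20 through 51: 32 terms.

32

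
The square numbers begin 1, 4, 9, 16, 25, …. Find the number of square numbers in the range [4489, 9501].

31

The n-th square number is n².
Smallest index with value ≥ 4489: n = 67 (giving 4489).
Largest index with value ≤ 9501: n = 97 (giving 9409).
Indices 67 through 97: 31 terms.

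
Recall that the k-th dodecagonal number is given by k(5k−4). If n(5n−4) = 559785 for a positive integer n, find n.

Set n(5n−4) = 559785, giving 5n² − 4n − 559785 = 0.
The discriminant is 16 + 20·559785 = 11195716, and √11195716 = 3346.
So n = (4 + 3346) / 10 = 3350/10 = 335.
Check: 335·(5·335 − 4) = 559785. ✓

335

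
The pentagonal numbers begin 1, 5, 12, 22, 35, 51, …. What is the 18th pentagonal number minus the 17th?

52

Consecutive pentagonal numbers differ by 3n − 2: here 3·18 − 2 = 52.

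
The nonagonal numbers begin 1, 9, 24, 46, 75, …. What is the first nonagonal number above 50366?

Solve n(7n−5)/2 > 50366 for integer n.
The largest n with value ≤ 50366 is 120 (since 50100 ≤ 50366 < 50941), so the first above is n = 121, value 50941.

50941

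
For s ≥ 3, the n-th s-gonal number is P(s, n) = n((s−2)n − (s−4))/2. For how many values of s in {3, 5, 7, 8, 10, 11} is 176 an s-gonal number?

s = 3: P(3, 18) = 171 and P(3, 19) = 190; 176 is not s-gonal.
s = 5: P(5, 11) = 176. ✓
s = 7: P(7, 8) = 148 and P(7, 9) = 189; 176 is not s-gonal.
s = 8: P(8, 8) = 176. ✓
s = 10: P(10, 7) = 175 and P(10, 8) = 232; 176 is not s-gonal.
s = 11: P(11, 6) = 141 and P(11, 7) = 196; 176 is not s-gonal.
Hits: s ∈ {5, 8} → 2.

2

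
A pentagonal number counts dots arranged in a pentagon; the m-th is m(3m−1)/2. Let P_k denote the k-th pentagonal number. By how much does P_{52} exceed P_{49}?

52·(3·52 − 1)/2 = 4030 and 49·(3·49 − 1)/2 = 3577.
Difference: 4030 − 3577 = 453.

453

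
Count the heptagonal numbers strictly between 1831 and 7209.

The n-th heptagonal number is n(5n−3)/2.
Smallest index with value > 1831: n = 28 (giving 1918).
Largest index with value < 7209: n = 53 (giving 6943).
Indices 28 through 53: 26 terms.

26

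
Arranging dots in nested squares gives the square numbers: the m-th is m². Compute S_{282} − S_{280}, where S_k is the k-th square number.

282² = 79524 and 280² = 78400.
Difference: 79524 − 78400 = 1124.

1124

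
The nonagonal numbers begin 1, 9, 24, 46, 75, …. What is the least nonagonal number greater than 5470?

Solve n(7n−5)/2 > 5470 for integer n.
The largest n with value ≤ 5470 is 39 (since 5226 ≤ 5470 < 5500), so the first above is n = 40, value 5500.

5500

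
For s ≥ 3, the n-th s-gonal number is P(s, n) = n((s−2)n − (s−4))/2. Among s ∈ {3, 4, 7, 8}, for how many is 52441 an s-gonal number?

1

s = 3: P(3, 323) = 52326 and P(3, 324) = 52650; 52441 is not s-gonal.
s = 4: P(4, 229) = 52441. ✓
s = 7: P(7, 145) = 52345 and P(7, 146) = 53071; 52441 is not s-gonal.
s = 8: P(8, 132) = 52008 and P(8, 133) = 52801; 52441 is not s-gonal.
Hits: s ∈ {4} → 1.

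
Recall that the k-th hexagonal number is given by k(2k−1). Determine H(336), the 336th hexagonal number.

225456

The 336th hexagonal number is n(2n−1) with n = 336.
336·(2·336 − 1) = 336·671 = 225456.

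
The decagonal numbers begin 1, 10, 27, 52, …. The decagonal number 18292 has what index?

Set n(4n−3) = 18292, giving 4n² − 3n − 18292 = 0.
The discriminant is 9 + 16·18292 = 292681, and √292681 = 541.
So n = (3 + 541) / 8 = 544/8 = 68.
Check: 68·(4·68 − 3) = 18292. ✓

68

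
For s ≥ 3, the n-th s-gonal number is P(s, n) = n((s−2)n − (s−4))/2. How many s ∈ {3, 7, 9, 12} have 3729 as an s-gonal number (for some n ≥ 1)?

1

s = 3: P(3, 85) = 3655 and P(3, 86) = 3741; 3729 is not s-gonal.
s = 7: P(7, 38) = 3553 and P(7, 39) = 3744; 3729 is not s-gonal.
s = 9: P(9, 33) = 3729. ✓
s = 12: P(12, 27) = 3537 and P(12, 28) = 3808; 3729 is not s-gonal.
Hits: s ∈ {9} → 1.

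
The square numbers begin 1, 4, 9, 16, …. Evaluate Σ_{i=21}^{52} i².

45360

Σ_{i=21}^{52} i² = 48230 − 2870 = 45360.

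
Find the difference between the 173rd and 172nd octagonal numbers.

1033

Consecutive octagonal numbers differ by 6n − 5: here 6·173 − 5 = 1033.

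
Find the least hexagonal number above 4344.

Solve n(2n−1) > 4344 for integer n.
The largest n with value ≤ 4344 is 46 (since 4186 ≤ 4344 < 4371), so the first above is n = 47, value 4371.

4371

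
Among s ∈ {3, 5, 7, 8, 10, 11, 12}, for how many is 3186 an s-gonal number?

s = 3: P(3, 79) = 3160 and P(3, 80) = 3240; 3186 is not s-gonal.
s = 5: P(5, 46) = 3151 and P(5, 47) = 3290; 3186 is not s-gonal.
s = 7: P(7, 36) = 3186. ✓
s = 8: P(8, 32) = 3008 and P(8, 33) = 3201; 3186 is not s-gonal.
s = 10: P(10, 28) = 3052 and P(10, 29) = 3277; 3186 is not s-gonal.
s = 11: P(11, 27) = 3186. ✓
s = 12: P(12, 25) = 3025 and P(12, 26) = 3276; 3186 is not s-gonal.
Hits: s ∈ {7, 11} → 2.

2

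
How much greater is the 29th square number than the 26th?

165

29² = 841 and 26² = 676.
Difference: 841 − 676 = 165.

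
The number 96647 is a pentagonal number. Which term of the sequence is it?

Set n(3n−1)/2 = 96647, giving 3n² − n − 193294 = 0.
The discriminant is 1 + 24·96647 = 2319529, and √2319529 = 1523.
So n = (1 + 1523) / 6 = 1524/6 = 254.
Check: 254·(3·254 − 1)/2 = 96647. ✓

254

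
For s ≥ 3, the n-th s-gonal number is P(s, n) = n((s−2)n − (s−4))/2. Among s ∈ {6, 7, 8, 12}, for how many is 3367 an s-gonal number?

s = 6: P(6, 41) = 3321 and P(6, 42) = 3486; 3367 is not s-gonal.
s = 7: P(7, 37) = 3367. ✓
s = 8: P(8, 33) = 3201 and P(8, 34) = 3400; 3367 is not s-gonal.
s = 12: P(12, 26) = 3276 and P(12, 27) = 3537; 3367 is not s-gonal.
Hits: s ∈ {7} → 1.

1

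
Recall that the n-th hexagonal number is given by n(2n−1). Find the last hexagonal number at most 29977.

Solve n(2n−1) ≤ 29977 for integer n.
n = 122 gives 29646 ≤ 29977, while n = 123 gives 30135 > 29977; so the answer is 29646.

29646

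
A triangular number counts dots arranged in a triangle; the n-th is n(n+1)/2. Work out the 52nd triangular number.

The 52nd triangular number is n(n+1)/2 with n = 52.
52·53/2 = 2756/2 = 1378.

1378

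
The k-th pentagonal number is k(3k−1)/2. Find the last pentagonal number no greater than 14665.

Solve n(3n−1)/2 ≤ 14665 for integer n.
n = 99 gives 14652 ≤ 14665, while n = 100 gives 14950 > 14665; so the answer is 14652.

14652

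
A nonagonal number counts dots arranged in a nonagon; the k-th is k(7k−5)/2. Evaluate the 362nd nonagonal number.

The 362nd nonagonal number is n(7n−5)/2 with n = 362.
362·(7·362 − 5)/2 = 362·2529/2 = 457749.

457749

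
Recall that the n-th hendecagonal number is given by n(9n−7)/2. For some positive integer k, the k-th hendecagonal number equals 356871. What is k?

Set n(9n−7)/2 = 356871, giving 9n² − 7n − 713742 = 0.
The discriminant is 49 + 72·356871 = 25694761, and √25694761 = 5069.
So n = (7 + 5069) / 18 = 5076/18 = 282.
Check: 282·(9·282 − 7)/2 = 356871. ✓

282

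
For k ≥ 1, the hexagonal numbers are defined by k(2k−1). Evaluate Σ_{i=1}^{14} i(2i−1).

1925

Σ i(2i−1) = 2Σi² − Σi over i = 1..14.
Σi = 105 and Σi² = 1015.
2·1015 − 1·105 = 1925.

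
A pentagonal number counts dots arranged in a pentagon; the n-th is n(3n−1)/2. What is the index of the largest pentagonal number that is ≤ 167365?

334

Solve n(3n−1)/2 ≤ 167365 for integer n.
n = 334 gives 167167 ≤ 167365, while n = 335 gives 168170 > 167365; so the answer is index 334.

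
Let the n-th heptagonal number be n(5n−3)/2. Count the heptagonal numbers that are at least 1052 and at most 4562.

The n-th heptagonal number is n(5n−3)/2.
Smallest index with value ≥ 1052: n = 21 (giving 1071).
Largest index with value ≤ 4562: n = 43 (giving 4558).
Indices 21 through 43: 23 terms.

23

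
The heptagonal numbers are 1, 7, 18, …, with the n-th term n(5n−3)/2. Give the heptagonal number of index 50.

6175

The 50th heptagonal number is n(5n−3)/2 with n = 50.
50·(5·50 − 3)/2 = 50·247/2 = 6175.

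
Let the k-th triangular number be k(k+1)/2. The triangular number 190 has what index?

Set n(n+1)/2 = 190, giving n² + n − 380 = 0.
The discriminant is 1 + 8·190 = 1521, and √1521 = 39.
So n = (-1 + 39) / 2 = 38/2 = 19.

19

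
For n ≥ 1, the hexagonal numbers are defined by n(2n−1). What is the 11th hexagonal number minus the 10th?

41

Consecutive hexagonal numbers differ by 4n − 3: here 4·11 − 3 = 41.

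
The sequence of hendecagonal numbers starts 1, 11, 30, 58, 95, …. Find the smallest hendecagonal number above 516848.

Solve n(9n−7)/2 > 516848 for integer n.
The largest n with value ≤ 516848 is 339 (since 515958 ≤ 516848 < 519010), so the first above is n = 340, value 519010.

519010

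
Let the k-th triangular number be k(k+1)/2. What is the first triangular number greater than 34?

Solve n(n+1)/2 > 34 for integer n.
The largest n with value ≤ 34 is 7 (since 28 ≤ 34 < 36), so the first above is n = 8, value 36.

36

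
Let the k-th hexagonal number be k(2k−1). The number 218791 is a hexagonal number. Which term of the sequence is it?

Set n(2n−1) = 218791, giving 2n² − n − 218791 = 0.
So n = (1 + 1323) / 4 = 1324/4 = 331.
Check: 331·(2·331 − 1) = 218791. ✓

331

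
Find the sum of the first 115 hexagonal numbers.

1020510

Σ i(2i−1) = 2Σi² − Σi over i = 1..115.
Σi = 6670 and Σi² = 513590.
2·513590 − 1·6670 = 1020510.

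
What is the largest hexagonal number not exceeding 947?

946

Solve n(2n−1) ≤ 947 for integer n.
n = 22 gives 946 ≤ 947, while n = 23 gives 1035 > 947; so the answer is 946.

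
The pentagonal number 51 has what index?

6

Set n(3n−1)/2 = 51, giving 3n² − n − 102 = 0.
The discriminant is 1 + 24·51 = 1225, and √1225 = 35.
So n = (1 + 35) / 6 = 36/6 = 6.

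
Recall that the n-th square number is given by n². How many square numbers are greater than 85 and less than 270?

The n-th square number is n².
Smallest index with value > 85: n = 10 (giving 100).
Largest index with value < 270: n = 16 (giving 256).
Indices 10 through 16: 7 terms.

7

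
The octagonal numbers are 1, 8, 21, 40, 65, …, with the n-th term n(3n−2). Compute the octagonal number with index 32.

3008

The 32nd octagonal number is n(3n−2) with n = 32.
32·(3·32 − 2) = 32·94 = 3008.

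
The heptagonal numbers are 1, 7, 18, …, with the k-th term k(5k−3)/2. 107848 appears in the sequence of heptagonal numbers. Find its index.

Set n(5n−3)/2 = 107848, giving 5n² − 3n − 215696 = 0.
So n = (3 + 2077) / 10 = 2080/10 = 208.
Check: 208·(5·208 − 3)/2 = 107848. ✓

208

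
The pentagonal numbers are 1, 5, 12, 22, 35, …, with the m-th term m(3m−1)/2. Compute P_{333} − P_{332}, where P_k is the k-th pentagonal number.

997

Consecutive pentagonal numbers differ by 3n − 2: here 3·333 − 2 = 997.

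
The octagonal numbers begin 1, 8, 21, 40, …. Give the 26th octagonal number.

The 26th octagonal number is n(3n−2) with n = 26.
26·(3·26 − 2) = 26·76 = 1976.

1976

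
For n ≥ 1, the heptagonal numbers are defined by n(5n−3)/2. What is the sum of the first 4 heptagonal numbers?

Σ i(5i−3)/2 = (5Σi² − 3Σi) / 2 over i = 1..4.
Σi = 10 and Σi² = 30.
(5·30 − 3·10) / 2 = 120/2 = 60.

60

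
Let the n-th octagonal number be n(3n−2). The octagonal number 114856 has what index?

196

Set n(3n−2) = 114856, giving 3n² − 2n − 114856 = 0.
So n = (2 + 1174) / 6 = 1176/6 = 196.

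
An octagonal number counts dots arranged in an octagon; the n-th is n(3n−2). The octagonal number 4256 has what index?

38

Set n(3n−2) = 4256, giving 3n² − 2n − 4256 = 0.
The discriminant is 4 + 12·4256 = 51076, and √51076 = 226.
So n = (2 + 226) / 6 = 228/6 = 38.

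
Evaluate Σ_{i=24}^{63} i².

Σ_{i=24}^{63} i² = 85344 − 4324 = 81020.

81020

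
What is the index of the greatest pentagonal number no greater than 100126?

258

Solve n(3n−1)/2 ≤ 100126 for integer n.
n = 258 gives 99717 ≤ 100126, while n = 259 gives 100492 > 100126; so the answer is index 258.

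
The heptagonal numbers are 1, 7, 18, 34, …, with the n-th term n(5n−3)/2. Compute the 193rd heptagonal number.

The 193rd heptagonal number is n(5n−3)/2 with n = 193.
193·(5·193 − 3)/2 = 193·962/2 = 193·481 = 92833.

92833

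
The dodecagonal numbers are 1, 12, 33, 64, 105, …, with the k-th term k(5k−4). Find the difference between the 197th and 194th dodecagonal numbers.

197·(5·197 − 4) = 193257 and 194·(5·194 − 4) = 187404.
Difference: 193257 − 187404 = 5853.

5853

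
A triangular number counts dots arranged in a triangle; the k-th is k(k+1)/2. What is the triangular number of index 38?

741

The 38th triangular number is n(n+1)/2 with n = 38.
38·39/2 = 1482/2 = 741.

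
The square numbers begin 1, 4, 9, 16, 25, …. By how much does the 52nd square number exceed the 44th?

52² = 2704 and 44² = 1936.
Difference: 2704 − 1936 = 768.

768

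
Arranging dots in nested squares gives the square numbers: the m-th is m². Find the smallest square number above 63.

64

Solve n² > 63 for integer n.
The largest n with value ≤ 63 is 7 (since 49 ≤ 63 < 64), so the first above is n = 8, value 64.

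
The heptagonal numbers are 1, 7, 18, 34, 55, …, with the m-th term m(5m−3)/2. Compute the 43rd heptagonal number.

The 43rd heptagonal number is n(5n−3)/2 with n = 43.
43·(5·43 − 3)/2 = 43·212/2 = 43·106 = 4558.

4558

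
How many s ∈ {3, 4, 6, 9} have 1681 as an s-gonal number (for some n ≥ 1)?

1

s = 3: P(3, 57) = 1653 and P(3, 58) = 1711; 1681 is not s-gonal.
s = 4: P(4, 41) = 1681. ✓
s = 6: P(6, 29) = 1653 and P(6, 30) = 1770; 1681 is not s-gonal.
s = 9: P(9, 22) = 1639 and P(9, 23) = 1794; 1681 is not s-gonal.
Hits: s ∈ {4} → 1.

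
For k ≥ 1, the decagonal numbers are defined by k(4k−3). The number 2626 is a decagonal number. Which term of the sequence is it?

Set n(4n−3) = 2626, giving 4n² − 3n − 2626 = 0.
The discriminant is 9 + 16·2626 = 42025, and √42025 = 205.
So n = (3 + 205) / 8 = 208/8 = 26.

26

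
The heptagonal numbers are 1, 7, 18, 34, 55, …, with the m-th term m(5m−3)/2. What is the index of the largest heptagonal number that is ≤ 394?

Solve n(5n−3)/2 ≤ 394 for integer n.
n = 12 gives 342 ≤ 394, while n = 13 gives 403 > 394; so the answer is index 12.

12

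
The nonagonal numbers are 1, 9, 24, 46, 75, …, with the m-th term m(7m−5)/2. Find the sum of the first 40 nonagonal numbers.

75440

Σ i(7i−5)/2 = (7Σi² − 5Σi) / 2 over i = 1..40.
Σi = 820 and Σi² = 22140.
(7·22140 − 5·820) / 2 = 150880/2 = 75440.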